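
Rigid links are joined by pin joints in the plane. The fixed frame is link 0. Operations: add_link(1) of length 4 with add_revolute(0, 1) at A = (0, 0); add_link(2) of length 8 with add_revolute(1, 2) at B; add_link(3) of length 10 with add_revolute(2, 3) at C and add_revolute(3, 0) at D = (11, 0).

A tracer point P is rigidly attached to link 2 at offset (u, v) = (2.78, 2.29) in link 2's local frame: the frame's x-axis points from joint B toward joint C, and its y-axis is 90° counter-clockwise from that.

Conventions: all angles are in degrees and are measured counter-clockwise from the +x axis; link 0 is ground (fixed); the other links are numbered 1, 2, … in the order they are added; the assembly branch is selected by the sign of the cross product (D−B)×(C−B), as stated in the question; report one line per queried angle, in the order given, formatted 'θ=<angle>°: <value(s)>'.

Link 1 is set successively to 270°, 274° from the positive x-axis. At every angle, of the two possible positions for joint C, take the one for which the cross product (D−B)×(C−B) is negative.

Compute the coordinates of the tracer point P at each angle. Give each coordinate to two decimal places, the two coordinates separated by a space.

A=(0,0), D=(11.00,0)
θ=270°: B = A + 4.00·(cos270°, sin270°) = (-0.0000, -4.0000)
θ=270°: |BD| = 11.7047
θ=270°: circle(B,8.00) ∩ circle(D,10.00): a=4.3145, h=6.7368
θ=270°:   candidates: C₊=(1.7525,3.8057) cross=78.853; C₋=(6.3570,-8.8568) cross=-78.853
θ=270°:   branch - wants cross < 0 → take C=(6.3570,-8.8568) (cross=-78.853)
θ=270°: ex = (C−B)/|BC| = (0.7946,-0.6071); ey = (0.6071,0.7946)
θ=270°: P = B + 2.78·ex + 2.29·ey = (3.5993,-3.8680)
θ=274°: B = A + 4.00·(cos274°, sin274°) = (0.2790, -3.9903)
θ=274°: |BD| = 11.4395
θ=274°: circle(B,8.00) ∩ circle(D,10.00): a=4.1462, h=6.8417
θ=274°:   candidates: C₊=(1.7784,3.8680) cross=78.265; C₋=(6.5513,-8.9560) cross=-78.265
θ=274°:   branch - wants cross < 0 → take C=(6.5513,-8.9560) (cross=-78.265)
θ=274°: ex = (C−B)/|BC| = (0.7840,-0.6207); ey = (0.6207,0.7840)
θ=274°: P = B + 2.78·ex + 2.29·ey = (3.8801,-3.9204)

θ=270°: 3.60 -3.87
θ=274°: 3.88 -3.92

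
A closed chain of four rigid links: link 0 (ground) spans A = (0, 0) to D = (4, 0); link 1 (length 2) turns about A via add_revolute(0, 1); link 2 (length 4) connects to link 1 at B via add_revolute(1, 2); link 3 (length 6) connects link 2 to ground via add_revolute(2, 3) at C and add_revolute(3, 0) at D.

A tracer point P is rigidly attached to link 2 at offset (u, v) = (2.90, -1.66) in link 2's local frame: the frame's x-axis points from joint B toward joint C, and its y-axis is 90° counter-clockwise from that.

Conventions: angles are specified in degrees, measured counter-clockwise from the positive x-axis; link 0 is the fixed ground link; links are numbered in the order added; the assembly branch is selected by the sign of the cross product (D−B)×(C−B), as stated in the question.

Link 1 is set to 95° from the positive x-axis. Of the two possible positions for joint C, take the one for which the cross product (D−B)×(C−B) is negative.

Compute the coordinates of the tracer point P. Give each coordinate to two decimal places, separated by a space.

A=(0,0), D=(4.00,0)
B = A + 2.00·(cos95°, sin95°) = (-0.1743, 1.9924)
|BD| = 4.6254
circle(B,4.00) ∩ circle(D,6.00): a=0.1507, h=3.9972
  candidates: C₊=(1.6835,5.5348) cross=18.489; C₋=(-1.7600,-1.6799) cross=-18.489
  branch - wants cross < 0 → take C=(-1.7600,-1.6799) (cross=-18.489)
ex = (C−B)/|BC| = (-0.3964,-0.9181); ey = (0.9181,-0.3964)
P = B + 2.90·ex + -1.66·ey = (-2.8480,-0.0119)

-2.85 -0.01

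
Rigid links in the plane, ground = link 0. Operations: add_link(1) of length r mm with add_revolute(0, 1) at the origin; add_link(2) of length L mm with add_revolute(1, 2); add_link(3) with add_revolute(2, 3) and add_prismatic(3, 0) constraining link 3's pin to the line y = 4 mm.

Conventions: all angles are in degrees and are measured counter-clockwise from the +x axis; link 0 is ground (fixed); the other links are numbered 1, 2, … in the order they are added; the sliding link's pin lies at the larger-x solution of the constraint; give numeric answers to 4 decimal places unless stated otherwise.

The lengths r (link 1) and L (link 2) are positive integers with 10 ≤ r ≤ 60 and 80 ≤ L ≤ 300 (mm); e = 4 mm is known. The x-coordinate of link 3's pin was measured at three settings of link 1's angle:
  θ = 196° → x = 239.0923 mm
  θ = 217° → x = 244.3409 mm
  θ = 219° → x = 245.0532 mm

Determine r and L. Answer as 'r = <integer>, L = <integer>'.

constraint per measurement: (x − r cos θ)² + (r sin θ − e)² = L²
subtracting the θ₁ and θ₂ equations cancels the r² and L² terms:
r = (x₁² − x₂²) / (2[(x₁cos θ₁ + e sin θ₁) − (x₂cos θ₂ + e sin θ₂)]) = 37.9999 → r = 38
L² = (x₁ − r cos θ₁)² + (r sin θ₁ − e)² = 76176.0222 → L = 276.0000 → L = 276
check at θ₃=219°: x = 245.0532 (printed 245.0532) ✓

r = 38, L = 276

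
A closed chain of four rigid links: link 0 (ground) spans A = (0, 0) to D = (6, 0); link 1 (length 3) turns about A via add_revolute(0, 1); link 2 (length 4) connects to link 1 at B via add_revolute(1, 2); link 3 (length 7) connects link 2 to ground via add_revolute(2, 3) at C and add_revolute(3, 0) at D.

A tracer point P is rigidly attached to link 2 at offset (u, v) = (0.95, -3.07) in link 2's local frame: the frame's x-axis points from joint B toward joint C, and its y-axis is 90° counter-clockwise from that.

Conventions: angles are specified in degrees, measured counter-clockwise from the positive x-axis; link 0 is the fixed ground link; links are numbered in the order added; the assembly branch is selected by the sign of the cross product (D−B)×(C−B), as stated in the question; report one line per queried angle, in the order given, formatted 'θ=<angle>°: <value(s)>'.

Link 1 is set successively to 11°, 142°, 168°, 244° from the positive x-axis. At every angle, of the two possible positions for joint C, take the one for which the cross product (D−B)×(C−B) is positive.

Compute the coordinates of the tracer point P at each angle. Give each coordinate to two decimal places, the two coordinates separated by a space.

A=(0,0), D=(6.00,0)
θ=11°: B = A + 3.00·(cos11°, sin11°) = (2.9449, 0.5724)
θ=11°: |BD| = 3.1083
θ=11°: circle(B,4.00) ∩ circle(D,7.00): a=-3.7543, h=1.3804
θ=11°:   candidates: C₊=(-0.4909,2.6206) cross=4.291; C₋=(-0.9994,-0.0930) cross=-4.291
θ=11°:   branch + wants cross > 0 → take C=(-0.4909,2.6206) (cross=4.291)
θ=11°: ex = (C−B)/|BC| = (-0.8590,0.5121); ey = (-0.5121,-0.8590)
θ=11°: P = B + 0.95·ex + -3.07·ey = (3.7009,3.6959)
θ=142°: B = A + 3.00·(cos142°, sin142°) = (-2.3640, 1.8470)
θ=142°: |BD| = 8.5655
θ=142°: circle(B,4.00) ∩ circle(D,7.00): a=2.3564, h=3.2322
θ=142°:   candidates: C₊=(0.6339,4.4950) cross=27.686; C₋=(-0.7600,-1.8173) cross=-27.686
θ=142°:   branch + wants cross > 0 → take C=(0.6339,4.4950) (cross=27.686)
θ=142°: ex = (C−B)/|BC| = (0.7495,0.6620); ey = (-0.6620,0.7495)
θ=142°: P = B + 0.95·ex + -3.07·ey = (0.3804,0.1750)
θ=168°: B = A + 3.00·(cos168°, sin168°) = (-2.9344, 0.6237)
θ=168°: |BD| = 8.9562
θ=168°: circle(B,4.00) ∩ circle(D,7.00): a=2.6358, h=3.0088
θ=168°:   candidates: C₊=(-0.0955,3.4416) cross=26.947; C₋=(-0.5146,-2.5613) cross=-26.947
θ=168°:   branch + wants cross > 0 → take C=(-0.0955,3.4416) (cross=26.947)
θ=168°: ex = (C−B)/|BC| = (0.7097,0.7045); ey = (-0.7045,0.7097)
θ=168°: P = B + 0.95·ex + -3.07·ey = (-0.0975,-0.8859)
θ=244°: B = A + 3.00·(cos244°, sin244°) = (-1.3151, -2.6964)
θ=244°: |BD| = 7.7962
θ=244°: circle(B,4.00) ∩ circle(D,7.00): a=1.7817, h=3.5813
θ=244°:   candidates: C₊=(-0.8820,1.2801) cross=27.920; C₋=(1.5953,-5.4404) cross=-27.920
θ=244°:   branch + wants cross > 0 → take C=(-0.8820,1.2801) (cross=27.920)
θ=244°: ex = (C−B)/|BC| = (0.1083,0.9941); ey = (-0.9941,0.1083)
θ=244°: P = B + 0.95·ex + -3.07·ey = (1.8397,-2.0844)

θ=11°: 3.70 3.70
θ=142°: 0.38 0.17
θ=168°: -0.10 -0.89
θ=244°: 1.84 -2.08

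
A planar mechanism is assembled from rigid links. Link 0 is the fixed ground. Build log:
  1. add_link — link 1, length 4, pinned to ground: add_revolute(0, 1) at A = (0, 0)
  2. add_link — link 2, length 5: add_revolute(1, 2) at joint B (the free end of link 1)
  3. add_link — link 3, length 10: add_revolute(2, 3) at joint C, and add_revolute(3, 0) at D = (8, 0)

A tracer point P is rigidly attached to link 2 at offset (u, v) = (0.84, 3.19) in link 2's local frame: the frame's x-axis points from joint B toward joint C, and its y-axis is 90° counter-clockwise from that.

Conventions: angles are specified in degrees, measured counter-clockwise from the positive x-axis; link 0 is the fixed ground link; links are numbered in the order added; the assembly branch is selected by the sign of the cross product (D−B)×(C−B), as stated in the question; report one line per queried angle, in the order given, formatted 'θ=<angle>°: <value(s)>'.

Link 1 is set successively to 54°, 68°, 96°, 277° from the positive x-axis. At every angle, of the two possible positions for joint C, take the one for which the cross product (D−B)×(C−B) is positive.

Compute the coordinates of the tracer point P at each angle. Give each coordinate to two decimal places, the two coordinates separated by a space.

A=(0,0), D=(8.00,0)
θ=54°: B = A + 4.00·(cos54°, sin54°) = (2.3511, 3.2361)
θ=54°: |BD| = 6.5101
θ=54°: circle(B,5.00) ∩ circle(D,10.00): a=-2.5052, h=4.3271
θ=54°:   candidates: C₊=(2.3283,8.2360) cross=28.170; C₋=(-1.9736,0.7267) cross=-28.170
θ=54°:   branch + wants cross > 0 → take C=(2.3283,8.2360) (cross=28.170)
θ=54°: ex = (C−B)/|BC| = (-0.0046,1.0000); ey = (-1.0000,-0.0046)
θ=54°: P = B + 0.84·ex + 3.19·ey = (-0.8427,4.0615)
θ=68°: B = A + 4.00·(cos68°, sin68°) = (1.4984, 3.7087)
θ=68°: |BD| = 7.4850
θ=68°: circle(B,5.00) ∩ circle(D,10.00): a=-1.2675, h=4.8367
θ=68°:   candidates: C₊=(2.7940,8.5380) cross=36.202; C₋=(-1.9991,0.1356) cross=-36.202
θ=68°:   branch + wants cross > 0 → take C=(2.7940,8.5380) (cross=36.202)
θ=68°: ex = (C−B)/|BC| = (0.2591,0.9658); ey = (-0.9658,0.2591)
θ=68°: P = B + 0.84·ex + 3.19·ey = (-1.3650,5.3466)
θ=96°: B = A + 4.00·(cos96°, sin96°) = (-0.4181, 3.9781)
θ=96°: |BD| = 9.3107
θ=96°: circle(B,5.00) ∩ circle(D,10.00): a=0.6278, h=4.9604
θ=96°:   candidates: C₊=(2.2688,8.1947) cross=46.185; C₋=(-1.9699,-0.7750) cross=-46.185
θ=96°:   branch + wants cross > 0 → take C=(2.2688,8.1947) (cross=46.185)
θ=96°: ex = (C−B)/|BC| = (0.5374,0.8433); ey = (-0.8433,0.5374)
θ=96°: P = B + 0.84·ex + 3.19·ey = (-2.6569,6.4008)
θ=277°: B = A + 4.00·(cos277°, sin277°) = (0.4875, -3.9702)
θ=277°: |BD| = 8.4971
θ=277°: circle(B,5.00) ∩ circle(D,10.00): a=-0.1647, h=4.9973
θ=277°:   candidates: C₊=(-1.9931,0.3711) cross=42.462; C₋=(2.6768,-8.4654) cross=-42.462
θ=277°:   branch + wants cross > 0 → take C=(-1.9931,0.3711) (cross=42.462)
θ=277°: ex = (C−B)/|BC| = (-0.4961,0.8683); ey = (-0.8683,-0.4961)
θ=277°: P = B + 0.84·ex + 3.19·ey = (-2.6990,-4.8235)

θ=54°: -0.84 4.06
θ=68°: -1.36 5.35
θ=96°: -2.66 6.40
θ=277°: -2.70 -4.82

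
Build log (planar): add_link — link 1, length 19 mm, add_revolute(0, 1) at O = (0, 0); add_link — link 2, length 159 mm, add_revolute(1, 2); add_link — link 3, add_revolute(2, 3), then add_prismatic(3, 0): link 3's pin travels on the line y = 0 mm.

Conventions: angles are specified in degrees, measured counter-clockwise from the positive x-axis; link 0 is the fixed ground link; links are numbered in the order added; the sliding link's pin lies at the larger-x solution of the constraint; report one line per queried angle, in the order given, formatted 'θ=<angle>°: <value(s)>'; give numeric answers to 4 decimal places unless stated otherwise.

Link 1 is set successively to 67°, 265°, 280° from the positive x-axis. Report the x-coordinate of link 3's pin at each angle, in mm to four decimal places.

geometry: r = 19 mm, L = 159 mm, e = 0 mm
θ=67°: crank pin P = (r cos θ, r sin θ) = (7.423891, 17.489592)
θ=67°: h = r sin θ − e = 17.489592 − 0 = 17.489592
θ=67°: x = r cos θ + √(L² − h²) = 7.423891 + 158.035167 = 165.459059
θ=265°: crank pin P = (r cos θ, r sin θ) = (-1.655959, -18.927699)
θ=265°: h = r sin θ − e = -18.927699 − 0 = -18.927699
θ=265°: x = r cos θ + √(L² − h²) = -1.655959 + 157.869383 = 156.213424
θ=280°: crank pin P = (r cos θ, r sin θ) = (3.299315, -18.711347)
θ=280°: h = r sin θ − e = -18.711347 − 0 = -18.711347
θ=280°: x = r cos θ + √(L² − h²) = 3.299315 + 157.895172 = 161.194488

θ=67°: 165.4591
θ=265°: 156.2134
θ=280°: 161.1945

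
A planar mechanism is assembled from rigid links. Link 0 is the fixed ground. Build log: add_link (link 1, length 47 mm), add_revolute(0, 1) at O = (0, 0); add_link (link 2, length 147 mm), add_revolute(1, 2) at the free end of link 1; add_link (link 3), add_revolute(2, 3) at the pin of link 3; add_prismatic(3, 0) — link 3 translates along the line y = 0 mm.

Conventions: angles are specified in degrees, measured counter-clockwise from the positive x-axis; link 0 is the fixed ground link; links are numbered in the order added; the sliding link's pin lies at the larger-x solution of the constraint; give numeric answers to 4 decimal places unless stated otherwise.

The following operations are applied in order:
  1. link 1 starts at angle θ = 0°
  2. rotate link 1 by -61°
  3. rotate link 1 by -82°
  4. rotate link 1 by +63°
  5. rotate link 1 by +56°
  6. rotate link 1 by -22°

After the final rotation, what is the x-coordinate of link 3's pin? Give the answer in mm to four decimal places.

geometry: r = 47 mm, L = 147 mm, e = 0 mm; θ starts at 0°
rotate link 1 by -61°: θ ← 0° -61° = -61°
rotate link 1 by -82°: θ ← -61° -82° = -143°
rotate link 1 by +63°: θ ← -143° +63° = -80°
rotate link 1 by +56°: θ ← -80° +56° = -24°
rotate link 1 by -22°: θ ← -24° -22° = -46°
crank pin P = (r cos θ, r sin θ) = (32.648943, -33.808971)
h = r sin θ − e = -33.808971 − 0 = -33.808971
x = r cos θ + √(L² − h²) = 32.648943 + 143.059266 = 175.708209

175.7082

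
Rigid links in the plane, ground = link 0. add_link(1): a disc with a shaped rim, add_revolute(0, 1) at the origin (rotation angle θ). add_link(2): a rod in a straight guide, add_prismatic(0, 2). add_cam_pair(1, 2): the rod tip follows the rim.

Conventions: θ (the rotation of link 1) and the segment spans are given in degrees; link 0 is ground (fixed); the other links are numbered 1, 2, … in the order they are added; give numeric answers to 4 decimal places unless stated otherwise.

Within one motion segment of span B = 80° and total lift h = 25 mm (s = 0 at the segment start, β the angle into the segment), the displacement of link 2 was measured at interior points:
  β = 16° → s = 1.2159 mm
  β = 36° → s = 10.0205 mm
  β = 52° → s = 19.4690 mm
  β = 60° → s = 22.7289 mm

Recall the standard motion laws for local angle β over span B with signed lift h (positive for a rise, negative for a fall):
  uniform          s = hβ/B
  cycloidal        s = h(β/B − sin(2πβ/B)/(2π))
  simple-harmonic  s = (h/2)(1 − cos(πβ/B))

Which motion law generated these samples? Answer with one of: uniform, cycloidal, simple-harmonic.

candidates at β/B = r: uniform s = h·r (linear in β); cycloidal s = h·(r − sin(2πr)/(2π)); simple-harmonic s = (h/2)(1 − cos(πr))
β=16°: printed 1.2159 | uniform 5.0000, cycloidal 1.2159, simple-harmonic 2.3873
β=36°: printed 10.0205 | uniform 11.2500, cycloidal 10.0205, simple-harmonic 10.5446
β=52°: printed 19.4690 | uniform 16.2500, cycloidal 19.4690, simple-harmonic 18.1749
β=60°: printed 22.7289 | uniform 18.7500, cycloidal 22.7289, simple-harmonic 21.3388
only one law matches every sample → cycloidal

cycloidal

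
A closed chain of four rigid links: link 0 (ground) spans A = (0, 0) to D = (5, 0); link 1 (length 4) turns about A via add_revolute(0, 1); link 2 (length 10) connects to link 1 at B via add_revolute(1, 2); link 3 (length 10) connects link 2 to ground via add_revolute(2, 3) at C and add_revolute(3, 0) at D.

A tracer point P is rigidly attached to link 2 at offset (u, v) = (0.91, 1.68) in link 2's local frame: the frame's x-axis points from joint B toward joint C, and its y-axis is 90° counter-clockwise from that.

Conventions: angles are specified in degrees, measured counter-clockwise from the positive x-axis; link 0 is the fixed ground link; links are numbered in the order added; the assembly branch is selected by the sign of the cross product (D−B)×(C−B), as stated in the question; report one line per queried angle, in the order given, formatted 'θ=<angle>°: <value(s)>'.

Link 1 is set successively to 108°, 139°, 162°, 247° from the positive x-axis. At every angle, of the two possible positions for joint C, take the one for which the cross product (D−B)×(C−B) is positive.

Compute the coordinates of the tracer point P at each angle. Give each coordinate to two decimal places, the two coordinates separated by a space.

A=(0,0), D=(5.00,0)
θ=108°: B = A + 4.00·(cos108°, sin108°) = (-1.2361, 3.8042)
θ=108°: |BD| = 7.3048
θ=108°: circle(B,10.00) ∩ circle(D,10.00): a=3.6524, h=9.3091
θ=108°:   candidates: C₊=(6.7300,9.8492) cross=68.002; C₋=(-2.9661,-6.0450) cross=-68.002
θ=108°:   branch + wants cross > 0 → take C=(6.7300,9.8492) (cross=68.002)
θ=108°: ex = (C−B)/|BC| = (0.7966,0.6045); ey = (-0.6045,0.7966)
θ=108°: P = B + 0.91·ex + 1.68·ey = (-1.5267,5.6926)
θ=139°: B = A + 4.00·(cos139°, sin139°) = (-3.0188, 2.6242)
θ=139°: |BD| = 8.4373
θ=139°: circle(B,10.00) ∩ circle(D,10.00): a=4.2187, h=9.0666
θ=139°:   candidates: C₊=(3.8105,9.9290) cross=76.498; C₋=(-1.8294,-7.3048) cross=-76.498
θ=139°:   branch + wants cross > 0 → take C=(3.8105,9.9290) (cross=76.498)
θ=139°: ex = (C−B)/|BC| = (0.6829,0.7305); ey = (-0.7305,0.6829)
θ=139°: P = B + 0.91·ex + 1.68·ey = (-3.6246,4.4363)
θ=162°: B = A + 4.00·(cos162°, sin162°) = (-3.8042, 1.2361)
θ=162°: |BD| = 8.8906
θ=162°: circle(B,10.00) ∩ circle(D,10.00): a=4.4453, h=8.9576
θ=162°:   candidates: C₊=(1.8433,9.4887) cross=79.639; C₋=(-0.6475,-8.2526) cross=-79.639
θ=162°:   branch + wants cross > 0 → take C=(1.8433,9.4887) (cross=79.639)
θ=162°: ex = (C−B)/|BC| = (0.5648,0.8253); ey = (-0.8253,0.5648)
θ=162°: P = B + 0.91·ex + 1.68·ey = (-4.6767,2.9358)
θ=247°: B = A + 4.00·(cos247°, sin247°) = (-1.5629, -3.6820)
θ=247°: |BD| = 7.5252
θ=247°: circle(B,10.00) ∩ circle(D,10.00): a=3.7626, h=9.2651
θ=247°:   candidates: C₊=(-2.8148,6.2393) cross=69.722; C₋=(6.2519,-9.9213) cross=-69.722
θ=247°:   branch + wants cross > 0 → take C=(-2.8148,6.2393) (cross=69.722)
θ=247°: ex = (C−B)/|BC| = (-0.1252,0.9921); ey = (-0.9921,-0.1252)
θ=247°: P = B + 0.91·ex + 1.68·ey = (-3.3436,-2.9895)

θ=108°: -1.53 5.69
θ=139°: -3.62 4.44
θ=162°: -4.68 2.94
θ=247°: -3.34 -2.99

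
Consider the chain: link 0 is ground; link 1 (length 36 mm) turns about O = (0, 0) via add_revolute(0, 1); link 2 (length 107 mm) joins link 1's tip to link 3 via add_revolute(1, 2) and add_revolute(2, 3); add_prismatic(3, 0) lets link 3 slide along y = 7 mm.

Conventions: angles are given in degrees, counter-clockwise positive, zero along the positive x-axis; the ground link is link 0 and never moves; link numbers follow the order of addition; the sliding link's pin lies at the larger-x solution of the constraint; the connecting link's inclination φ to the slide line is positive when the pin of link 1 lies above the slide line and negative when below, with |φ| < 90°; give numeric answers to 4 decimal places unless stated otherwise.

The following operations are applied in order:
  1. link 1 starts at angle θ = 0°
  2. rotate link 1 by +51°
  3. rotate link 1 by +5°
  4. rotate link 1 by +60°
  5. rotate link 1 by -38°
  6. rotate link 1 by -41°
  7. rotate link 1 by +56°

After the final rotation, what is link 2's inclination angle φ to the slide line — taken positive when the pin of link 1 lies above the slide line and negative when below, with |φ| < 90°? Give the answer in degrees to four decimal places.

geometry: r = 36 mm, L = 107 mm, e = 7 mm; θ starts at 0°
rotate link 1 by +51°: θ ← 0° +51° = 51°
rotate link 1 by +5°: θ ← 51° +5° = 56°
rotate link 1 by +60°: θ ← 56° +60° = 116°
rotate link 1 by -38°: θ ← 116° -38° = 78°
rotate link 1 by -41°: θ ← 78° -41° = 37°
rotate link 1 by +56°: θ ← 37° +56° = 93°
h = r sin θ − e = 35.950663 − 7 = 28.950663
sin φ = h / L = 28.950663 / 107 = 0.27056695
φ = arcsin(0.27056695) = 15.698006°

15.6980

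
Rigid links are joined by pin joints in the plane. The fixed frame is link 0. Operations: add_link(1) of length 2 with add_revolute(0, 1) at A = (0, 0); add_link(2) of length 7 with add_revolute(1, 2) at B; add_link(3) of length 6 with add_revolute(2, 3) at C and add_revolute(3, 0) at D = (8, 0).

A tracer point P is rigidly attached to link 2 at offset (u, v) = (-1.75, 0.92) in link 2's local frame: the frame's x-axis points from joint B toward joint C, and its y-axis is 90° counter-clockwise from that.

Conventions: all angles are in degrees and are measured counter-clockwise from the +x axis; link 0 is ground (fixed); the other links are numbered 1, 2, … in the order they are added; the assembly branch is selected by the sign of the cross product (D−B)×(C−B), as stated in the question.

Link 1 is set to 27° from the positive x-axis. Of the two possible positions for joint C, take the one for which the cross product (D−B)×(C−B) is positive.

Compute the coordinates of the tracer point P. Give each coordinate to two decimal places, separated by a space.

A=(0,0), D=(8.00,0)
B = A + 2.00·(cos27°, sin27°) = (1.7820, 0.9080)
|BD| = 6.2839
circle(B,7.00) ∩ circle(D,6.00): a=4.1763, h=5.6177
  candidates: C₊=(6.7262,5.8632) cross=35.301; C₋=(5.1028,-5.2542) cross=-35.301
  branch + wants cross > 0 → take C=(6.7262,5.8632) (cross=35.301)
ex = (C−B)/|BC| = (0.7063,0.7079); ey = (-0.7079,0.7063)
P = B + -1.75·ex + 0.92·ey = (-0.1053,0.3190)

-0.11 0.32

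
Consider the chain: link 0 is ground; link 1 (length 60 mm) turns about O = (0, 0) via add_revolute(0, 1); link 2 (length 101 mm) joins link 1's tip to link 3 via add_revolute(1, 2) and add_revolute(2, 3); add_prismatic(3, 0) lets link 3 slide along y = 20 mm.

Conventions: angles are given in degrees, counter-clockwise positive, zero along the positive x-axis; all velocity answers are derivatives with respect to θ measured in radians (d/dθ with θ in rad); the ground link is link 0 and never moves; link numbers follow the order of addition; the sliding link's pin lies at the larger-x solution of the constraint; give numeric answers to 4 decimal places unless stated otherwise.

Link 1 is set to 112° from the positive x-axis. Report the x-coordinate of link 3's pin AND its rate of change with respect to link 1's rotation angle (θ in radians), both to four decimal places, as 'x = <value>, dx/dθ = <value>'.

geometry: r = 60 mm, L = 101 mm, e = 20 mm
crank pin P = (r cos θ, r sin θ) = (-22.476396, 55.631031)
h = r sin θ − e = 55.631031 − 20 = 35.631031
x = r cos θ + √(L² − h²) = -22.476396 + 94.506241 = 72.029846
dx/dθ = −r sin θ − h·r cos θ/√(L² − h²) (θ in radians; h = 35.631031) = -47.156912

x = 72.0298, dx/dθ = -47.1569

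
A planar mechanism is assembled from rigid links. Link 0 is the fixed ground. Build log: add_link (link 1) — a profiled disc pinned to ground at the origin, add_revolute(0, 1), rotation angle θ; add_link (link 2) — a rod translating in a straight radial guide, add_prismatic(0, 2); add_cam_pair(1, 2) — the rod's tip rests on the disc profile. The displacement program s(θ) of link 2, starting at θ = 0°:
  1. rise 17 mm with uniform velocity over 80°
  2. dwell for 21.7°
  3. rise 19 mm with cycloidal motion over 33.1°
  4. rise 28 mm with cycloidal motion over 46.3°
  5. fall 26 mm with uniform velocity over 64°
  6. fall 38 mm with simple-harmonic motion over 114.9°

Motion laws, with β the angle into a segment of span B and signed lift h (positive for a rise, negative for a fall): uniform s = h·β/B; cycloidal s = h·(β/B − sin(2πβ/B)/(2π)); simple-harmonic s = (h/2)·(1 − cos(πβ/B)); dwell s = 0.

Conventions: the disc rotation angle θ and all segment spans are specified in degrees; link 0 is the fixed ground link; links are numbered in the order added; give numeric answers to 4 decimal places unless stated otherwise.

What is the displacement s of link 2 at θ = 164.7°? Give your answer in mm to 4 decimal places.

seg 1 [0°–80°] uniform, h=17: full span → s += 17 → s = 17.0000
seg 2 [80°–101.7°] dwell: s stays 17.0000
seg 3 [101.7°–134.8°] cycloidal, h=19: full span → s += 19 → s = 36.0000
seg 4 [134.8°–181.1°] cycloidal, h=28: θ=164.7° here. β=29.9, B=46.3. 28·(0.6458 − sin(2π·0.6458)/(2π)) = 21.6168 → s = 57.6168

57.6168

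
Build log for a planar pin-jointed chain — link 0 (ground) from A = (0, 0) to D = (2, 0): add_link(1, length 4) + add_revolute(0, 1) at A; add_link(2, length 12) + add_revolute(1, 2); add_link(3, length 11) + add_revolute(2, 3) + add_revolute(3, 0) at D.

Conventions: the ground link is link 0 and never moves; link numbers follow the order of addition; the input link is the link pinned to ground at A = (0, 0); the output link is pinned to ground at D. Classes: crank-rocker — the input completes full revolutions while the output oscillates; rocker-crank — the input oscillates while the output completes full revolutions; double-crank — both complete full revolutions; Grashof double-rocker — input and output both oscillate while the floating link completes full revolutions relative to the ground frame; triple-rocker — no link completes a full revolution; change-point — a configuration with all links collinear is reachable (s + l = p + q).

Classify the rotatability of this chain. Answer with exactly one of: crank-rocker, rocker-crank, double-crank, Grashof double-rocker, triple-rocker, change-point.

lengths: ground=2, input=4, coupler=12, output=11
sorted: s=2 (shortest), l=12 (longest), p+q=15
s + l = 14 vs p + q = 15
s + l < p + q (Grashof) with shortest = ground link → double-crank

double-crank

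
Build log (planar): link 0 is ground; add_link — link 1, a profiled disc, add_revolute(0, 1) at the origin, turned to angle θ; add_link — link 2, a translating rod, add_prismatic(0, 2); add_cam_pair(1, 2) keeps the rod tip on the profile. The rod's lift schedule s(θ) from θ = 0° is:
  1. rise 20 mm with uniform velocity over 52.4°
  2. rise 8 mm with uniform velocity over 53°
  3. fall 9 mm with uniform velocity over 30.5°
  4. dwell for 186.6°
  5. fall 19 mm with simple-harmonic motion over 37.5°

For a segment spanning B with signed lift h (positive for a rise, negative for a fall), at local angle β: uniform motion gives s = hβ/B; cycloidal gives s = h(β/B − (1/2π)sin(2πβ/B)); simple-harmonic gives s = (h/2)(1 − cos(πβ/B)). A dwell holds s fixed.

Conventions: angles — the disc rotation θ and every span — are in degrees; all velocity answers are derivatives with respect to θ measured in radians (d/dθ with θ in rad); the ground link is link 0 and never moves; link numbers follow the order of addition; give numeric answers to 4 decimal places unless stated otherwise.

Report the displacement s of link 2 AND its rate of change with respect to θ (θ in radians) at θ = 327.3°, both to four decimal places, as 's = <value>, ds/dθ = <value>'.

seg 1 [0°–52.4°] uniform, h=20: full span → s += 20 → s = 20.0000
seg 2 [52.4°–105.4°] uniform, h=8: full span → s += 8 → s = 28.0000
seg 3 [105.4°–135.9°] uniform, h=-9: full span → s += -9 → s = 19.0000
seg 4 [135.9°–322.5°] dwell: s stays 19.0000
seg 5 [322.5°–360°] simple-harmonic, h=-19: θ=327.3° here. β=4.8, B=37.5. -19/2·(1 − cos(π·0.1280)) = -0.7578 → s = 18.2422
velocity in seg [322.5°–360°] (simple-harmonic), θ in radians: β = 4.8° = 0.0838 rad, B = 37.5° = 0.6545 rad; ds/dθ = (πh/(2B)) sin(πβ/B) = (π·(-19)/(2·0.6545)) sin(π·0.1280) = -17.846639 mm/rad

s = 18.2422, ds/dθ = -17.8466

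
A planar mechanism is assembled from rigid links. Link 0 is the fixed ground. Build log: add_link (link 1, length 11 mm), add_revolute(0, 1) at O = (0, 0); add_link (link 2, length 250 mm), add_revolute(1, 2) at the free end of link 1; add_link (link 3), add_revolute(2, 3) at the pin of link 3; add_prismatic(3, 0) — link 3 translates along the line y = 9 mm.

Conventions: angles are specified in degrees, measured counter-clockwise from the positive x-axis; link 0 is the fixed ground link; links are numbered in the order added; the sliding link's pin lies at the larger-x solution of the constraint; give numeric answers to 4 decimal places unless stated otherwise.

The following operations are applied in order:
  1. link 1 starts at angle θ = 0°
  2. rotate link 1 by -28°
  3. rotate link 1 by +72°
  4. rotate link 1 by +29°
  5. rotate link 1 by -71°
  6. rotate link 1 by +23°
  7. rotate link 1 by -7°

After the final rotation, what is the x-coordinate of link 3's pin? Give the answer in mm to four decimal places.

geometry: r = 11 mm, L = 250 mm, e = 9 mm; θ starts at 0°
rotate link 1 by -28°: θ ← 0° -28° = -28°
rotate link 1 by +72°: θ ← -28° +72° = 44°
rotate link 1 by +29°: θ ← 44° +29° = 73°
rotate link 1 by -71°: θ ← 73° -71° = 2°
rotate link 1 by +23°: θ ← 2° +23° = 25°
rotate link 1 by -7°: θ ← 25° -7° = 18°
crank pin P = (r cos θ, r sin θ) = (10.461622, 3.399187)
h = r sin θ − e = 3.399187 − 9 = -5.600813
x = r cos θ + √(L² − h²) = 10.461622 + 249.937254 = 260.398876

260.3989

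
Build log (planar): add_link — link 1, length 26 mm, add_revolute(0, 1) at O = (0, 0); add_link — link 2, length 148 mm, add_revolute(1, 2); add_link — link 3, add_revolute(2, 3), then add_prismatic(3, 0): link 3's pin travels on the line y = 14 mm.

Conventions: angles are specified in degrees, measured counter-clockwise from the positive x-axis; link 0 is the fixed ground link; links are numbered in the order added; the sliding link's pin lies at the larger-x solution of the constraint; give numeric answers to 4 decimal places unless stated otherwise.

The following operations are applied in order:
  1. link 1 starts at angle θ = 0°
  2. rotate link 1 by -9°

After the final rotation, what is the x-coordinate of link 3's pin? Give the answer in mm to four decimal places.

geometry: r = 26 mm, L = 148 mm, e = 14 mm; θ starts at 0°
rotate link 1 by -9°: θ ← 0° -9° = -9°
crank pin P = (r cos θ, r sin θ) = (25.679897, -4.067296)
h = r sin θ − e = -4.067296 − 14 = -18.067296
x = r cos θ + √(L² − h²) = 25.679897 + 146.893066 = 172.572963

172.5730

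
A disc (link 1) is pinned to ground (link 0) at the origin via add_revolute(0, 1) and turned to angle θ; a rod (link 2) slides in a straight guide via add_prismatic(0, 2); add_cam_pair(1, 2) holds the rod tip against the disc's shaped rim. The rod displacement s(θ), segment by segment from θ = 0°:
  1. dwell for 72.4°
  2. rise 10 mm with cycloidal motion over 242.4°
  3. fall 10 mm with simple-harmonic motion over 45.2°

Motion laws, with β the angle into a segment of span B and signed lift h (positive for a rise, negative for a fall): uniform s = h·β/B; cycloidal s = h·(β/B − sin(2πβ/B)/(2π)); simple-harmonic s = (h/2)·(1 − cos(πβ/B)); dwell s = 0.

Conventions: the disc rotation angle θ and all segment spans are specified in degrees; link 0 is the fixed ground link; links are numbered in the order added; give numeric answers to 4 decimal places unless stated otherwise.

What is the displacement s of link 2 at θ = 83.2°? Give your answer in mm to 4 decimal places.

segment 1 (0° to 72.4°, dwell): s unchanged at 0.0000
θ = 83.2° falls in segment 2 (72.4° to 314.8°, cycloidal, h = 10): β = 83.2 − 72.4 = 10.8°, B = 242.4°; Δs = 10·(0.0446 − sin(2π·0.0446)/(2π)) = 0.0058; s = 0.0000 + 0.0058 = 0.0058

0.0058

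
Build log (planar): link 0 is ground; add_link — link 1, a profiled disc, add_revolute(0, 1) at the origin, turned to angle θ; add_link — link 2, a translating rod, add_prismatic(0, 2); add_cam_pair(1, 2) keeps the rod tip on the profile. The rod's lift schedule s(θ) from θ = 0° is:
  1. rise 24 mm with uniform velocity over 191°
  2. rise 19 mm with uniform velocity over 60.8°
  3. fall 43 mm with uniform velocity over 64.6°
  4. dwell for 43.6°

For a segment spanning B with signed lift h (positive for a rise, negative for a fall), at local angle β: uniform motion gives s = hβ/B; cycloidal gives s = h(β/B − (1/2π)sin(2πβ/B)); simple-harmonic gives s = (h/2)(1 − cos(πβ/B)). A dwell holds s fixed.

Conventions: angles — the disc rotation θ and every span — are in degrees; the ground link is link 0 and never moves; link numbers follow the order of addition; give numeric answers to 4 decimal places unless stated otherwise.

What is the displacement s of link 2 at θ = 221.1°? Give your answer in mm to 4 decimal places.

seg 1 [0°–191°] uniform, h=24: full span → s += 24 → s = 24.0000
seg 2 [191°–251.8°] uniform, h=19: θ=221.1° here. β=30.1, B=60.8. 19·30.1/60.8 = 9.4062 → s = 33.4062

33.4062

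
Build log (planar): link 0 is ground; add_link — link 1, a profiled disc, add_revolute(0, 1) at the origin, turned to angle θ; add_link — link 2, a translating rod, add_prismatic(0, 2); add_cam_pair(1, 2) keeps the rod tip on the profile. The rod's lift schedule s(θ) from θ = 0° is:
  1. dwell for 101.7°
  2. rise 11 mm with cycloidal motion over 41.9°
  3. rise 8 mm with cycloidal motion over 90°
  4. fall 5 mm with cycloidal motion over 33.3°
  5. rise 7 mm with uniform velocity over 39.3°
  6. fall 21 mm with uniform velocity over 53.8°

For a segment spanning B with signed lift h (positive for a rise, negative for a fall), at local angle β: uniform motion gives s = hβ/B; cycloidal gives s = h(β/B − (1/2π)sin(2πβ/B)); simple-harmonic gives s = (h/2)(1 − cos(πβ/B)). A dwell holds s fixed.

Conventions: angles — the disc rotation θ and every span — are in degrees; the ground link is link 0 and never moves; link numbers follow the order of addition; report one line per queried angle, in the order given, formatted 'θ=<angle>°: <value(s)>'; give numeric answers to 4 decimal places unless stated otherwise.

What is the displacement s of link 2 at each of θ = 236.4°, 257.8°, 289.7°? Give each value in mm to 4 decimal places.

seg 1 [0°–101.7°] dwell: s stays 0.0000
seg 2 [101.7°–143.6°] cycloidal, h=11: full span → s += 11 → s = 11.0000
seg 3 [143.6°–233.6°] cycloidal, h=8: full span → s += 8 → s = 19.0000
seg 4 [233.6°–266.9°] cycloidal, h=-5: θ=236.4° here. β=2.8, B=33.3. -5·(0.0841 − sin(2π·0.0841)/(2π)) = -0.0193 → s = 18.9807
seg 4 [233.6°–266.9°] cycloidal, h=-5: θ=257.8° here. β=24.2, B=33.3. -5·(0.7267 − sin(2π·0.7267)/(2π)) = -4.4209 → s = 14.5791
seg 4 [233.6°–266.9°] cycloidal, h=-5: full span → s += -5 → s = 14.0000
seg 5 [266.9°–306.2°] uniform, h=7: θ=289.7° here. β=22.8, B=39.3. 7·22.8/39.3 = 4.0611 → s = 18.0611

θ=236.4°: 18.9807
θ=257.8°: 14.5791
θ=289.7°: 18.0611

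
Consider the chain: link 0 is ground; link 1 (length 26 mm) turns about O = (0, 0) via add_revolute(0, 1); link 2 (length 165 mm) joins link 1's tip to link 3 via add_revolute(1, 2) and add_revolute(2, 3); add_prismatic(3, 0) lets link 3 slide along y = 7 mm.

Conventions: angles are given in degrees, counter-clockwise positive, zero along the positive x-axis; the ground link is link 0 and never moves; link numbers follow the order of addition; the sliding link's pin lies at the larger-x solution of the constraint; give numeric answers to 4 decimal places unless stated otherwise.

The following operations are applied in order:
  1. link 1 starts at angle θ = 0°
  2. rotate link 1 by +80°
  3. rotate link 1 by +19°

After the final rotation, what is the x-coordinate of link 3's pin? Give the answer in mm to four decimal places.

geometry: r = 26 mm, L = 165 mm, e = 7 mm; θ starts at 0°
rotate link 1 by +80°: θ ← 0° +80° = 80°
rotate link 1 by +19°: θ ← 80° +19° = 99°
crank pin P = (r cos θ, r sin θ) = (-4.067296, 25.679897)
h = r sin θ − e = 25.679897 − 7 = 18.679897
x = r cos θ + √(L² − h²) = -4.067296 + 163.939200 = 159.871904

159.8719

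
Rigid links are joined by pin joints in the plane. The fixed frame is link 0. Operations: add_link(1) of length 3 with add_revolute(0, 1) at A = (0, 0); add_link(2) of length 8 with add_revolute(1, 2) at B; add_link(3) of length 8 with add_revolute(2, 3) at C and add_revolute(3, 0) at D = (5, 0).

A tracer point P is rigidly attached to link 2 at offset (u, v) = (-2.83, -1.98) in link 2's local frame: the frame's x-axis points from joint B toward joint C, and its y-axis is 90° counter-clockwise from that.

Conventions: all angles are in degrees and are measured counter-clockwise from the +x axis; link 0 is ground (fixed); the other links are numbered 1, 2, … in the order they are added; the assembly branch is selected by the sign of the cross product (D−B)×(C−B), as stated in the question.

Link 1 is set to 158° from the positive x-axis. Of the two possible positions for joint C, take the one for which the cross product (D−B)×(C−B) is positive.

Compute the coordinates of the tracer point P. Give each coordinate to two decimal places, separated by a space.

A=(0,0), D=(5.00,0)
B = A + 3.00·(cos158°, sin158°) = (-2.7816, 1.1238)
|BD| = 7.8623
circle(B,8.00) ∩ circle(D,8.00): a=3.9311, h=6.9675
  candidates: C₊=(2.1051,7.4579) cross=54.781; C₋=(0.1133,-6.3340) cross=-54.781
  branch + wants cross > 0 → take C=(2.1051,7.4579) (cross=54.781)
ex = (C−B)/|BC| = (0.6108,0.7918); ey = (-0.7918,0.6108)
P = B + -2.83·ex + -1.98·ey = (-2.9425,-2.3263)

-2.94 -2.33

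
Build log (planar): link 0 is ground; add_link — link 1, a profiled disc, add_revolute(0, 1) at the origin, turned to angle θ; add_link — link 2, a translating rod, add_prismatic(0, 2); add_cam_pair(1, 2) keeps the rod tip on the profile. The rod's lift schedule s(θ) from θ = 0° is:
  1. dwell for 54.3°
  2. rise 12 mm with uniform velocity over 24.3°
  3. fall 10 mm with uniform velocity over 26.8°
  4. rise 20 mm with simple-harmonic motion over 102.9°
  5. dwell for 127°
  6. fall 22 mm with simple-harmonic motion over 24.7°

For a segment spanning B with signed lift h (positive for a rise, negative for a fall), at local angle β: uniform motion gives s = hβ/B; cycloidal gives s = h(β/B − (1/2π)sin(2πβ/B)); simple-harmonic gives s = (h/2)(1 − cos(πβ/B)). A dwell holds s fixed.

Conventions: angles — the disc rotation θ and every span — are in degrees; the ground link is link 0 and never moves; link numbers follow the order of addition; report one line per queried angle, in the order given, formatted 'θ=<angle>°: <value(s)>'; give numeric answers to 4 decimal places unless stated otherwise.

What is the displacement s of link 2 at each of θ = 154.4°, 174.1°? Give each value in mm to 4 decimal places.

seg 1 [0°–54.3°] dwell: s stays 0.0000
seg 2 [54.3°–78.6°] uniform, h=12: full span → s += 12 → s = 12.0000
seg 3 [78.6°–105.4°] uniform, h=-10: full span → s += -10 → s = 2.0000
seg 4 [105.4°–208.3°] simple-harmonic, h=20: θ=154.4° here. β=49, B=102.9. 20/2·(1 − cos(π·0.4762)) = 9.2527 → s = 11.2527
seg 4 [105.4°–208.3°] simple-harmonic, h=20: θ=174.1° here. β=68.7, B=102.9. 20/2·(1 − cos(π·0.6676)) = 15.0264 → s = 17.0264

θ=154.4°: 11.2527
θ=174.1°: 17.0264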